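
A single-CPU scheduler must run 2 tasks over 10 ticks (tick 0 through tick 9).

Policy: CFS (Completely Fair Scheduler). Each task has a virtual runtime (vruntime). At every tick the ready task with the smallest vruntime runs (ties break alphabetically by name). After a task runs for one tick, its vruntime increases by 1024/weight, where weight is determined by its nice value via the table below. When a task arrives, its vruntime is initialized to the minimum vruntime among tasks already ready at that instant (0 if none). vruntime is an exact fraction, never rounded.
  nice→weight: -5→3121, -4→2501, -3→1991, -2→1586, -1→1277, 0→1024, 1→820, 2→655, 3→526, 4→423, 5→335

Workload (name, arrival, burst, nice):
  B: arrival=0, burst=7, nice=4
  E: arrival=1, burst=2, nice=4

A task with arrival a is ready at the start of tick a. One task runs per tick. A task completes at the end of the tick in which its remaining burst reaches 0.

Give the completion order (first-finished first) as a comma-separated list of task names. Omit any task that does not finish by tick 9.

t=0: vr[B=0] → run B
t=1: vr[B=1024/423 E=1024/423] → run B
t=2: vr[B=2048/423 E=1024/423] → run E
t=3: vr[B=2048/423 E=2048/423] → run B
t=4: vr[B=1024/141 E=2048/423] → run E
t=5: vr[B=1024/141] → run B
t=6: vr[B=4096/423] → run B
t=7: vr[B=5120/423] → run B
t=8: vr[B=2048/141] → run B
t=9: (idle)

completion order = E, B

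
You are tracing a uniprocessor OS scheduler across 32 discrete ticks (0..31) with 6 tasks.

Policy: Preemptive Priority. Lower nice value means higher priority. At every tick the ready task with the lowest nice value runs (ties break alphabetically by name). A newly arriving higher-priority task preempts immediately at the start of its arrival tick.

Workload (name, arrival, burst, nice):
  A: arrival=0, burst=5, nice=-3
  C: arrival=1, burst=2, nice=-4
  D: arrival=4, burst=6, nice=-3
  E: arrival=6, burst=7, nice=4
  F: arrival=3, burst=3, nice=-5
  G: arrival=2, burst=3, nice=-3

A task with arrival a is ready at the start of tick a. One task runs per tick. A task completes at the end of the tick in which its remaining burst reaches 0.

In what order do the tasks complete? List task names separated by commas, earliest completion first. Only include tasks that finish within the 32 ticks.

t=0: ready={A} → run A
t=1: ready={A,C} → run C
t=2: ready={A,C,G} → run C
t=3: ready={A,F,G} → run F
t=4: ready={A,D,F,G} → run F
t=5: ready={A,D,F,G} → run F
t=6: ready={A,D,E,G} → run A
t=7: ready={A,D,E,G} → run A
t=8: ready={A,D,E,G} → run A
t=9: ready={A,D,E,G} → run A
t=10: ready={D,E,G} → run D
t=11: ready={D,E,G} → run D
t=12: ready={D,E,G} → run D
t=13: ready={D,E,G} → run D
t=14: ready={D,E,G} → run D
t=15: ready={D,E,G} → run D
t=16: ready={E,G} → run G
t=17: ready={E,G} → run G
t=18: ready={E,G} → run G
t=19: ready={E} → run E
t=20: ready={E} → run E
t=21: ready={E} → run E
t=22: ready={E} → run E
t=23: ready={E} → run E
t=24: ready={E} → run E
t=25: ready={E} → run E
t=26: (idle)
t=27: (idle)
t=28: (idle)
t=29: (idle)
t=30: (idle)
t=31: (idle)

completion order = C, F, A, D, G, E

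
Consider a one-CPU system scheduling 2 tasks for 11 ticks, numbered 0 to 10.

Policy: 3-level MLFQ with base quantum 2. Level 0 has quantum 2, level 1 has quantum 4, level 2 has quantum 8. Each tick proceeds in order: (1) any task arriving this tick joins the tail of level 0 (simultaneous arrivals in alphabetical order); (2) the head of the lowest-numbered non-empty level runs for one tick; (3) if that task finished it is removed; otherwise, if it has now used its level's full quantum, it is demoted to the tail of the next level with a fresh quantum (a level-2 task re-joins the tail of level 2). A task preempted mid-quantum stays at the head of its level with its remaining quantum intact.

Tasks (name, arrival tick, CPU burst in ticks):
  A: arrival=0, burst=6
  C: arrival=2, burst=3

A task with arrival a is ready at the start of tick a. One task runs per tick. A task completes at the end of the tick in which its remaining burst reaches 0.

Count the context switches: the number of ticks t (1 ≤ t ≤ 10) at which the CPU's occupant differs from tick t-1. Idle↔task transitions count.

t=0: L0/L1/L2 = A/-/- → run A
t=1: L0/L1/L2 = A/-/- → run A
t=2: L0/L1/L2 = C/A/- → run C
t=3: L0/L1/L2 = C/A/- → run C
t=4: L0/L1/L2 = -/AC/- → run A
t=5: L0/L1/L2 = -/AC/- → run A
t=6: L0/L1/L2 = -/AC/- → run A
t=7: L0/L1/L2 = -/AC/- → run A
t=8: L0/L1/L2 = -/C/- → run C
t=9: (idle)
t=10: (idle)

context switches = 4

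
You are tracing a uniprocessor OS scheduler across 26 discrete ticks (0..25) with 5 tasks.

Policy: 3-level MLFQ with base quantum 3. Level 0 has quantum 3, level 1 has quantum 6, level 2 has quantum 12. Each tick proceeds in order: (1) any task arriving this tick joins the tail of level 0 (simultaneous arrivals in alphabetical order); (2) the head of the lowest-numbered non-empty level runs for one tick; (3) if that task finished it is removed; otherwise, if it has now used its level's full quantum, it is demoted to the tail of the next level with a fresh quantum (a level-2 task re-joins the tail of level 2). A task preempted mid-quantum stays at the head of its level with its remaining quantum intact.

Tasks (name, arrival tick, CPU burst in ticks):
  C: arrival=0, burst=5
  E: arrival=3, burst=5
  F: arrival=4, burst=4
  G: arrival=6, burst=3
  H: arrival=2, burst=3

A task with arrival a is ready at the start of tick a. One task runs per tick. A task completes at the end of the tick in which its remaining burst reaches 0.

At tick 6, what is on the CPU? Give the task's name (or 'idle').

running at tick 6 = E

t=0: L0/L1/L2 = C/-/- → run C
t=1: L0/L1/L2 = C/-/- → run C
t=2: L0/L1/L2 = CH/-/- → run C
t=3: L0/L1/L2 = HE/C/- → run H
t=4: L0/L1/L2 = HEF/C/- → run H
t=5: L0/L1/L2 = HEF/C/- → run H
t=6: L0/L1/L2 = EFG/C/- → run E
t=7: L0/L1/L2 = EFG/C/- → run E
t=8: L0/L1/L2 = EFG/C/- → run E
t=9: L0/L1/L2 = FG/CE/- → run F
t=10: L0/L1/L2 = FG/CE/- → run F
t=11: L0/L1/L2 = FG/CE/- → run F
t=12: L0/L1/L2 = G/CEF/- → run G
t=13: L0/L1/L2 = G/CEF/- → run G
t=14: L0/L1/L2 = G/CEF/- → run G
t=15: L0/L1/L2 = -/CEF/- → run C
t=16: L0/L1/L2 = -/CEF/- → run C
t=17: L0/L1/L2 = -/EF/- → run E
t=18: L0/L1/L2 = -/EF/- → run E
t=19: L0/L1/L2 = -/F/- → run F
t=20: (idle)
t=21: (idle)
t=22: (idle)
t=23: (idle)
t=24: (idle)
t=25: (idle)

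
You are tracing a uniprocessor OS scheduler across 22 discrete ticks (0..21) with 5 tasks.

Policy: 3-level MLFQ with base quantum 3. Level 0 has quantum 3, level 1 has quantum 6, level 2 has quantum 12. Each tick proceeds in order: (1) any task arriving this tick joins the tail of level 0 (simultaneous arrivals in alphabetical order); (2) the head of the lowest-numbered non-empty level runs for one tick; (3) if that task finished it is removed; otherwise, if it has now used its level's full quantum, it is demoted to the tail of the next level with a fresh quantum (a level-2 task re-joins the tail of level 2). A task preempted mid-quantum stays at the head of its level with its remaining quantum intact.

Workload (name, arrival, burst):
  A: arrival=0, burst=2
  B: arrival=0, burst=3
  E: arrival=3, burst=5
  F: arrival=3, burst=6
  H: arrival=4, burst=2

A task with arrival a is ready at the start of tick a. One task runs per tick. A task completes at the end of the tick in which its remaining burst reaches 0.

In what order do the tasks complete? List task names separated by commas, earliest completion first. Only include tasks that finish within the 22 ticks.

completion order = A, B, H, E, F

t=0: L0/L1/L2 = AB/-/- → run A
t=1: L0/L1/L2 = AB/-/- → run A
t=2: L0/L1/L2 = B/-/- → run B
t=3: L0/L1/L2 = BEF/-/- → run B
t=4: L0/L1/L2 = BEFH/-/- → run B
t=5: L0/L1/L2 = EFH/-/- → run E
t=6: L0/L1/L2 = EFH/-/- → run E
t=7: L0/L1/L2 = EFH/-/- → run E
t=8: L0/L1/L2 = FH/E/- → run F
t=9: L0/L1/L2 = FH/E/- → run F
t=10: L0/L1/L2 = FH/E/- → run F
t=11: L0/L1/L2 = H/EF/- → run H
t=12: L0/L1/L2 = H/EF/- → run H
t=13: L0/L1/L2 = -/EF/- → run E
t=14: L0/L1/L2 = -/EF/- → run E
t=15: L0/L1/L2 = -/F/- → run F
t=16: L0/L1/L2 = -/F/- → run F
t=17: L0/L1/L2 = -/F/- → run F
t=18: (idle)
t=19: (idle)
t=20: (idle)
t=21: (idle)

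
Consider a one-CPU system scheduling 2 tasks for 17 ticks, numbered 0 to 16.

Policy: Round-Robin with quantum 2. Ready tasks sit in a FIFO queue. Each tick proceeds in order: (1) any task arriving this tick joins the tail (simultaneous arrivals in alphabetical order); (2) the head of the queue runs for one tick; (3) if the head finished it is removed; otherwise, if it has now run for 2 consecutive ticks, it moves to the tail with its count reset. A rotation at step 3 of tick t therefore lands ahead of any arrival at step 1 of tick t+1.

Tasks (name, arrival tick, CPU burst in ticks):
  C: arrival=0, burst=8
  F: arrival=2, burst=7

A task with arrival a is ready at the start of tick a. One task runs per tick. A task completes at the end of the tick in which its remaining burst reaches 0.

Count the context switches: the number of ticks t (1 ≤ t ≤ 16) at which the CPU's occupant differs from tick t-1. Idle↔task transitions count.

t=0: queue=[C] q_used=0 → run C
t=1: queue=[C] q_used=1 → run C
t=2: queue=[C,F] q_used=0 → run C
t=3: queue=[C,F] q_used=1 → run C
t=4: queue=[F,C] q_used=0 → run F
t=5: queue=[F,C] q_used=1 → run F
t=6: queue=[C,F] q_used=0 → run C
t=7: queue=[C,F] q_used=1 → run C
t=8: queue=[F,C] q_used=0 → run F
t=9: queue=[F,C] q_used=1 → run F
t=10: queue=[C,F] q_used=0 → run C
t=11: queue=[C,F] q_used=1 → run C
t=12: queue=[F] q_used=0 → run F
t=13: queue=[F] q_used=1 → run F
t=14: queue=[F] q_used=0 → run F
t=15: (idle)
t=16: (idle)

context switches = 6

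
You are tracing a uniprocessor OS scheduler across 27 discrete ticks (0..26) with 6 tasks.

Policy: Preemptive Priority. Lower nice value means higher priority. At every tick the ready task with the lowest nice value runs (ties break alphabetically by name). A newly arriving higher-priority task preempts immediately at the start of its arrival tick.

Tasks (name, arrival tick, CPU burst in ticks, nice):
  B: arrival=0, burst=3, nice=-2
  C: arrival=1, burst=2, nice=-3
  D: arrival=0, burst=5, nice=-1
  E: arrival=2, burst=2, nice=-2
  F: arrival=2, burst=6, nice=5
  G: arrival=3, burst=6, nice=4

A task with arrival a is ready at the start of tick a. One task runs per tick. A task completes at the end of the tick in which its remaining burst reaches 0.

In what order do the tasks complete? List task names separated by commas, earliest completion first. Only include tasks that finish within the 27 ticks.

completion order = C, B, E, D, G, F

t=0: ready={B,D} → run B
t=1: ready={B,C,D} → run C
t=2: ready={B,C,D,E,F} → run C
t=3: ready={B,D,E,F,G} → run B
t=4: ready={B,D,E,F,G} → run B
t=5: ready={D,E,F,G} → run E
t=6: ready={D,E,F,G} → run E
t=7: ready={D,F,G} → run D
t=8: ready={D,F,G} → run D
t=9: ready={D,F,G} → run D
t=10: ready={D,F,G} → run D
t=11: ready={D,F,G} → run D
t=12: ready={F,G} → run G
t=13: ready={F,G} → run G
t=14: ready={F,G} → run G
t=15: ready={F,G} → run G
t=16: ready={F,G} → run G
t=17: ready={F,G} → run G
t=18: ready={F} → run F
t=19: ready={F} → run F
t=20: ready={F} → run F
t=21: ready={F} → run F
t=22: ready={F} → run F
t=23: ready={F} → run F
t=24: (idle)
t=25: (idle)
t=26: (idle)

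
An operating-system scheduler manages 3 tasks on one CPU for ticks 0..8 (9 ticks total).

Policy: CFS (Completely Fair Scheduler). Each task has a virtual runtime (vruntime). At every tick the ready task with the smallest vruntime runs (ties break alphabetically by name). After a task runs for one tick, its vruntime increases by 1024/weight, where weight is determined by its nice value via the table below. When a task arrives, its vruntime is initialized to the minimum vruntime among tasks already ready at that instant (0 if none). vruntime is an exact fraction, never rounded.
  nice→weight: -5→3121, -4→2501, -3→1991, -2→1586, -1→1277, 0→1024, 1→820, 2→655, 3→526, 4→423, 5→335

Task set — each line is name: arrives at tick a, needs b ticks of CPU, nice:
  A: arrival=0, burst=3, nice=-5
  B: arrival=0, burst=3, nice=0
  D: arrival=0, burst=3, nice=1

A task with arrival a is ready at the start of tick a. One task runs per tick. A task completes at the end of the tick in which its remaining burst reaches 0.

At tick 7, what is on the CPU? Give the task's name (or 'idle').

running at tick 7 = B

t=0: vr[A=0 B=0 D=0] → run A
t=1: vr[A=1024/3121 B=0 D=0] → run B
t=2: vr[A=1024/3121 B=1 D=0] → run D
t=3: vr[A=1024/3121 B=1 D=256/205] → run A
t=4: vr[A=2048/3121 B=1 D=256/205] → run A
t=5: vr[B=1 D=256/205] → run B
t=6: vr[B=2 D=256/205] → run D
t=7: vr[B=2 D=512/205] → run B
t=8: vr[D=512/205] → run D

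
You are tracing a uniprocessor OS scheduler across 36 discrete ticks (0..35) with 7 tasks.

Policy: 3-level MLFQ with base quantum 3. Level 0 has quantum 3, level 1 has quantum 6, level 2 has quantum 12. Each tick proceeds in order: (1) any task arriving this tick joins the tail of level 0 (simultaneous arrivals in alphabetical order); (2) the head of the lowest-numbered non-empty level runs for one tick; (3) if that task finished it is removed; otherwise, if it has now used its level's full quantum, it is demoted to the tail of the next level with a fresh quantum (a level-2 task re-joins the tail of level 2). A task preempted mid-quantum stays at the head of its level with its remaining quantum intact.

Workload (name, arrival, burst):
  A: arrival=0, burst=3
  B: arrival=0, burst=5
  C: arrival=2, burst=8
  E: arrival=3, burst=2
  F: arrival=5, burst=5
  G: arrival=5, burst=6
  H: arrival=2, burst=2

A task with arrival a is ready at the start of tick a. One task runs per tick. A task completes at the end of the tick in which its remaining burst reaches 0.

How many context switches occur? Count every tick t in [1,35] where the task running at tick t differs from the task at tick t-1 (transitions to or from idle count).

context switches = 11

t=0: L0/L1/L2 = AB/-/- → run A
t=1: L0/L1/L2 = AB/-/- → run A
t=2: L0/L1/L2 = ABCH/-/- → run A
t=3: L0/L1/L2 = BCHE/-/- → run B
t=4: L0/L1/L2 = BCHE/-/- → run B
t=5: L0/L1/L2 = BCHEFG/-/- → run B
t=6: L0/L1/L2 = CHEFG/B/- → run C
t=7: L0/L1/L2 = CHEFG/B/- → run C
t=8: L0/L1/L2 = CHEFG/B/- → run C
t=9: L0/L1/L2 = HEFG/BC/- → run H
t=10: L0/L1/L2 = HEFG/BC/- → run H
t=11: L0/L1/L2 = EFG/BC/- → run E
t=12: L0/L1/L2 = EFG/BC/- → run E
t=13: L0/L1/L2 = FG/BC/- → run F
t=14: L0/L1/L2 = FG/BC/- → run F
t=15: L0/L1/L2 = FG/BC/- → run F
t=16: L0/L1/L2 = G/BCF/- → run G
t=17: L0/L1/L2 = G/BCF/- → run G
t=18: L0/L1/L2 = G/BCF/- → run G
t=19: L0/L1/L2 = -/BCFG/- → run B
t=20: L0/L1/L2 = -/BCFG/- → run B
t=21: L0/L1/L2 = -/CFG/- → run C
t=22: L0/L1/L2 = -/CFG/- → run C
t=23: L0/L1/L2 = -/CFG/- → run C
t=24: L0/L1/L2 = -/CFG/- → run C
t=25: L0/L1/L2 = -/CFG/- → run C
t=26: L0/L1/L2 = -/FG/- → run F
t=27: L0/L1/L2 = -/FG/- → run F
t=28: L0/L1/L2 = -/G/- → run G
t=29: L0/L1/L2 = -/G/- → run G
t=30: L0/L1/L2 = -/G/- → run G
t=31: (idle)
t=32: (idle)
t=33: (idle)
t=34: (idle)
t=35: (idle)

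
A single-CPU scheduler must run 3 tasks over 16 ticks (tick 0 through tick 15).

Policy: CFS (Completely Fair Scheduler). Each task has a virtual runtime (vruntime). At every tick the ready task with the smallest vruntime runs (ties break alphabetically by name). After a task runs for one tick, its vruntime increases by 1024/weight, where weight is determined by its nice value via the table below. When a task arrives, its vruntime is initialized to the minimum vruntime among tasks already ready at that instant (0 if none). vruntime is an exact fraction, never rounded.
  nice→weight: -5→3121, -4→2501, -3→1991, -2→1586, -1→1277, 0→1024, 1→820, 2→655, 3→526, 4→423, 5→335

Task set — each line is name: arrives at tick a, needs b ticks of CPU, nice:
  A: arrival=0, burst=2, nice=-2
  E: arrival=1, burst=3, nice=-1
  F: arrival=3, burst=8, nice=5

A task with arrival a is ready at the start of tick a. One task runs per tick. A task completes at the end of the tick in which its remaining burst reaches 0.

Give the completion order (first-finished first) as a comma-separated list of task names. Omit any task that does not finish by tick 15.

t=0: vr[A=0] → run A
t=1: vr[A=512/793 E=512/793] → run A
t=2: vr[E=512/793] → run E
t=3: vr[E=1465856/1012661 F=1465856/1012661] → run E
t=4: vr[E=2277888/1012661 F=1465856/1012661] → run F
t=5: vr[E=2277888/1012661 F=1528026624/339241435] → run E
t=6: vr[F=1528026624/339241435] → run F
t=7: vr[F=2564991488/339241435] → run F
t=8: vr[F=3601956352/339241435] → run F
t=9: vr[F=4638921216/339241435] → run F
t=10: vr[F=1135177216/67848287] → run F
t=11: vr[F=6712850944/339241435] → run F
t=12: vr[F=7749815808/339241435] → run F
t=13: (idle)
t=14: (idle)
t=15: (idle)

completion order = A, E, F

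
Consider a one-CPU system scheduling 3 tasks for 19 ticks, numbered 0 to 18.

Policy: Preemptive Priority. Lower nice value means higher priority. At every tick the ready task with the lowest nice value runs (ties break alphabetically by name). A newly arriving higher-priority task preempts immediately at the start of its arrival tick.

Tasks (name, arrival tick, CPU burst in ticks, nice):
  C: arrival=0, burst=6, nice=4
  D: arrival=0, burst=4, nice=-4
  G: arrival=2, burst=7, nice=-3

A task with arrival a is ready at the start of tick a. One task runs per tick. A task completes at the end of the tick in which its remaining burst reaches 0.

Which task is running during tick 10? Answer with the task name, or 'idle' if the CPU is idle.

t=0: ready={C,D} → run D
t=1: ready={C,D} → run D
t=2: ready={C,D,G} → run D
t=3: ready={C,D,G} → run D
t=4: ready={C,G} → run G
t=5: ready={C,G} → run G
t=6: ready={C,G} → run G
t=7: ready={C,G} → run G
t=8: ready={C,G} → run G
t=9: ready={C,G} → run G
t=10: ready={C,G} → run G
t=11: ready={C} → run C
t=12: ready={C} → run C
t=13: ready={C} → run C
t=14: ready={C} → run C
t=15: ready={C} → run C
t=16: ready={C} → run C
t=17: (idle)
t=18: (idle)

running at tick 10 = G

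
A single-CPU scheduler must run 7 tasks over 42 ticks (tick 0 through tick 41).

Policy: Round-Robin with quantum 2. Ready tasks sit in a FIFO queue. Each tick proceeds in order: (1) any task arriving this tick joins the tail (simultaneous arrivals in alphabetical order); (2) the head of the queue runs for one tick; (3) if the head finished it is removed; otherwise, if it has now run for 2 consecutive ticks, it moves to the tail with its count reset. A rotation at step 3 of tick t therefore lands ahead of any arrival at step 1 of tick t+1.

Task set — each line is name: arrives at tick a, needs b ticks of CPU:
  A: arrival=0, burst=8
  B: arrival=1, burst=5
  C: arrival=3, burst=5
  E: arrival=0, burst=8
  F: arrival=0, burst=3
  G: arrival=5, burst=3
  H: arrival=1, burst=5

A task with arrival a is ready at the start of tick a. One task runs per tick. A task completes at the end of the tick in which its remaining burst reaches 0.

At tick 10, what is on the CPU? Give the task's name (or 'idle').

running at tick 10 = A

t=0: queue=[A,E,F] q_used=0 → run A
t=1: queue=[A,E,F,B,H] q_used=1 → run A
t=2: queue=[E,F,B,H,A] q_used=0 → run E
t=3: queue=[E,F,B,H,A,C] q_used=1 → run E
t=4: queue=[F,B,H,A,C,E] q_used=0 → run F
t=5: queue=[F,B,H,A,C,E,G] q_used=1 → run F
t=6: queue=[B,H,A,C,E,G,F] q_used=0 → run B
t=7: queue=[B,H,A,C,E,G,F] q_used=1 → run B
t=8: queue=[H,A,C,E,G,F,B] q_used=0 → run H
t=9: queue=[H,A,C,E,G,F,B] q_used=1 → run H
t=10: queue=[A,C,E,G,F,B,H] q_used=0 → run A
t=11: queue=[A,C,E,G,F,B,H] q_used=1 → run A
t=12: queue=[C,E,G,F,B,H,A] q_used=0 → run C
t=13: queue=[C,E,G,F,B,H,A] q_used=1 → run C
t=14: queue=[E,G,F,B,H,A,C] q_used=0 → run E
t=15: queue=[E,G,F,B,H,A,C] q_used=1 → run E
t=16: queue=[G,F,B,H,A,C,E] q_used=0 → run G
t=17: queue=[G,F,B,H,A,C,E] q_used=1 → run G
t=18: queue=[F,B,H,A,C,E,G] q_used=0 → run F
t=19: queue=[B,H,A,C,E,G] q_used=0 → run B
t=20: queue=[B,H,A,C,E,G] q_used=1 → run B
t=21: queue=[H,A,C,E,G,B] q_used=0 → run H
t=22: queue=[H,A,C,E,G,B] q_used=1 → run H
t=23: queue=[A,C,E,G,B,H] q_used=0 → run A
t=24: queue=[A,C,E,G,B,H] q_used=1 → run A
t=25: queue=[C,E,G,B,H,A] q_used=0 → run C
t=26: queue=[C,E,G,B,H,A] q_used=1 → run C
t=27: queue=[E,G,B,H,A,C] q_used=0 → run E
t=28: queue=[E,G,B,H,A,C] q_used=1 → run E
t=29: queue=[G,B,H,A,C,E] q_used=0 → run G
t=30: queue=[B,H,A,C,E] q_used=0 → run B
t=31: queue=[H,A,C,E] q_used=0 → run H
t=32: queue=[A,C,E] q_used=0 → run A
t=33: queue=[A,C,E] q_used=1 → run A
t=34: queue=[C,E] q_used=0 → run C
t=35: queue=[E] q_used=0 → run E
t=36: queue=[E] q_used=1 → run E
t=37: (idle)
t=38: (idle)
t=39: (idle)
t=40: (idle)
t=41: (idle)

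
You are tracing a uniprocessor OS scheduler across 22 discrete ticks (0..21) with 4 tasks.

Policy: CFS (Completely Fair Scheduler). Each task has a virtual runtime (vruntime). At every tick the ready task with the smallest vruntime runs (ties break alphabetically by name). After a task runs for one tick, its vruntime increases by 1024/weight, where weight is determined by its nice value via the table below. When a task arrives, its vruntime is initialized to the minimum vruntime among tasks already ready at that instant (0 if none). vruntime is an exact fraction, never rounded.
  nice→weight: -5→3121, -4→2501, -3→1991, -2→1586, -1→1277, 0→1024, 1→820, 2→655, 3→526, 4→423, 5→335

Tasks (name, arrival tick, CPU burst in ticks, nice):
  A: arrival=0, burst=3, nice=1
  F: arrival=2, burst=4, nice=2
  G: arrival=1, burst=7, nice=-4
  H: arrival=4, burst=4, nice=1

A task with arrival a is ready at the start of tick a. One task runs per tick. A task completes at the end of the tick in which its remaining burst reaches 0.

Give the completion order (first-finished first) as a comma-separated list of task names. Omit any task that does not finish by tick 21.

t=0: vr[A=0] → run A
t=1: vr[A=256/205 G=256/205] → run A
t=2: vr[A=512/205 F=256/205 G=256/205] → run F
t=3: vr[A=512/205 F=15104/5371 G=256/205] → run G
t=4: vr[A=512/205 F=15104/5371 G=20736/12505 H=20736/12505] → run G
t=5: vr[A=512/205 F=15104/5371 G=25856/12505 H=20736/12505] → run H
t=6: vr[A=512/205 F=15104/5371 G=25856/12505 H=36352/12505] → run G
t=7: vr[A=512/205 F=15104/5371 G=30976/12505 H=36352/12505] → run G
t=8: vr[A=512/205 F=15104/5371 G=36096/12505 H=36352/12505] → run A
t=9: vr[F=15104/5371 G=36096/12505 H=36352/12505] → run F
t=10: vr[F=117504/26855 G=36096/12505 H=36352/12505] → run G
t=11: vr[F=117504/26855 G=41216/12505 H=36352/12505] → run H
t=12: vr[F=117504/26855 G=41216/12505 H=51968/12505] → run G
t=13: vr[F=117504/26855 G=46336/12505 H=51968/12505] → run G
t=14: vr[F=117504/26855 H=51968/12505] → run H
t=15: vr[F=117504/26855 H=67584/12505] → run F
t=16: vr[F=159488/26855 H=67584/12505] → run H
t=17: vr[F=159488/26855] → run F
t=18: (idle)
t=19: (idle)
t=20: (idle)
t=21: (idle)

completion order = A, G, H, F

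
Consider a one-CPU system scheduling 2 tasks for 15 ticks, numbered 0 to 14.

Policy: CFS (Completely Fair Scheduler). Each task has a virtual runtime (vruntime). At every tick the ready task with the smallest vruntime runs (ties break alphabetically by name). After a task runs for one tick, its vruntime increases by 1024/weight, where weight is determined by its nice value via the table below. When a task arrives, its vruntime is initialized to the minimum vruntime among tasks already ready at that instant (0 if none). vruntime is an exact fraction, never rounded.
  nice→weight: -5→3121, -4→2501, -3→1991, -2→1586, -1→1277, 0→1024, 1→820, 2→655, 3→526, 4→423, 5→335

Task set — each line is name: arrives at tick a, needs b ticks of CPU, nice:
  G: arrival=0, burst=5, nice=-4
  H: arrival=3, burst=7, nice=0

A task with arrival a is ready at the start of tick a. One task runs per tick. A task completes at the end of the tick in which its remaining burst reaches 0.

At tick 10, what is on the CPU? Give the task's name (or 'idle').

running at tick 10 = H

t=0: vr[G=0] → run G
t=1: vr[G=1024/2501] → run G
t=2: vr[G=2048/2501] → run G
t=3: vr[G=3072/2501 H=3072/2501] → run G
t=4: vr[G=4096/2501 H=3072/2501] → run H
t=5: vr[G=4096/2501 H=5573/2501] → run G
t=6: vr[H=5573/2501] → run H
t=7: vr[H=8074/2501] → run H
t=8: vr[H=10575/2501] → run H
t=9: vr[H=13076/2501] → run H
t=10: vr[H=15577/2501] → run H
t=11: vr[H=18078/2501] → run H
t=12: (idle)
t=13: (idle)
t=14: (idle)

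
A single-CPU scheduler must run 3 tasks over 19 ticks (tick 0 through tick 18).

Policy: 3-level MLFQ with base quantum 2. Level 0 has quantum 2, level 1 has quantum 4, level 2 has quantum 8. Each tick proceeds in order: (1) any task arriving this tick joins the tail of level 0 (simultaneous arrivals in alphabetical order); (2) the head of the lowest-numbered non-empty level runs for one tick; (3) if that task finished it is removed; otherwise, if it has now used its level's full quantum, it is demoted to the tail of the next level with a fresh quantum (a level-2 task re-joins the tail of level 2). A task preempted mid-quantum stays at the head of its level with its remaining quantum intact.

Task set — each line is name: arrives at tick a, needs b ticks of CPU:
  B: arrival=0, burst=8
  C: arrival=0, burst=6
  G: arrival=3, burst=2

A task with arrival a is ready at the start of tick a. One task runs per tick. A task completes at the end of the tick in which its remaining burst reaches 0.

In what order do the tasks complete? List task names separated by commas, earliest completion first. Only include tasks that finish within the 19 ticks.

completion order = G, C, B

t=0: L0/L1/L2 = BC/-/- → run B
t=1: L0/L1/L2 = BC/-/- → run B
t=2: L0/L1/L2 = C/B/- → run C
t=3: L0/L1/L2 = CG/B/- → run C
t=4: L0/L1/L2 = G/BC/- → run G
t=5: L0/L1/L2 = G/BC/- → run G
t=6: L0/L1/L2 = -/BC/- → run B
t=7: L0/L1/L2 = -/BC/- → run B
t=8: L0/L1/L2 = -/BC/- → run B
t=9: L0/L1/L2 = -/BC/- → run B
t=10: L0/L1/L2 = -/C/B → run C
t=11: L0/L1/L2 = -/C/B → run C
t=12: L0/L1/L2 = -/C/B → run C
t=13: L0/L1/L2 = -/C/B → run C
t=14: L0/L1/L2 = -/-/B → run B
t=15: L0/L1/L2 = -/-/B → run B
t=16: (idle)
t=17: (idle)
t=18: (idle)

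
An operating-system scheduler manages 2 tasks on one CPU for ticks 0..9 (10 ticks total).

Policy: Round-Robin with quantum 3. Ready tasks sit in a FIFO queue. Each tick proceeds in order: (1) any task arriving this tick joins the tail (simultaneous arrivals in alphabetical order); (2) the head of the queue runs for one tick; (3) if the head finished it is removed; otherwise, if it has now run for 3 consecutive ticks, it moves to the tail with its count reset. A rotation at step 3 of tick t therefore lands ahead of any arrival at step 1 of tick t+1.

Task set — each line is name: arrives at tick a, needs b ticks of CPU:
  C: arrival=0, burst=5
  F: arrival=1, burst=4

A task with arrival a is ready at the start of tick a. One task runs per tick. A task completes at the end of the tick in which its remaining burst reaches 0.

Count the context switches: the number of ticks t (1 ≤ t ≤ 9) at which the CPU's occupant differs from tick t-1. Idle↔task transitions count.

t=0: queue=[C] q_used=0 → run C
t=1: queue=[C,F] q_used=1 → run C
t=2: queue=[C,F] q_used=2 → run C
t=3: queue=[F,C] q_used=0 → run F
t=4: queue=[F,C] q_used=1 → run F
t=5: queue=[F,C] q_used=2 → run F
t=6: queue=[C,F] q_used=0 → run C
t=7: queue=[C,F] q_used=1 → run C
t=8: queue=[F] q_used=0 → run F
t=9: (idle)

context switches = 4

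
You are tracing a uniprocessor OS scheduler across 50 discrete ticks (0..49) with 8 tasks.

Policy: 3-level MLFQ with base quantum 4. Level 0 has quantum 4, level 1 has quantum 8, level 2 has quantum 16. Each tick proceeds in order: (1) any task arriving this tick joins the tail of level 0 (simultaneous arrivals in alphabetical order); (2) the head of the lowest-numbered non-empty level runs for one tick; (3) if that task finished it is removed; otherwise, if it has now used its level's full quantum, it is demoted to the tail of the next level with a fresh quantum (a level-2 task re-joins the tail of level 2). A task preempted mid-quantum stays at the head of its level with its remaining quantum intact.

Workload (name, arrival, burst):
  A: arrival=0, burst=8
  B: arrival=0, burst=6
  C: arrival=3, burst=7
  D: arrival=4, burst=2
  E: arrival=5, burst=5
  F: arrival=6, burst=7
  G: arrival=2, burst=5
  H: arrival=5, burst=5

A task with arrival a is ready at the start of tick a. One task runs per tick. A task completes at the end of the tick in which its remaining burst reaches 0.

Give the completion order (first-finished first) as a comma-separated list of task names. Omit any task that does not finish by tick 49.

t=0: L0/L1/L2 = AB/-/- → run A
t=1: L0/L1/L2 = AB/-/- → run A
t=2: L0/L1/L2 = ABG/-/- → run A
t=3: L0/L1/L2 = ABGC/-/- → run A
t=4: L0/L1/L2 = BGCD/A/- → run B
t=5: L0/L1/L2 = BGCDEH/A/- → run B
t=6: L0/L1/L2 = BGCDEHF/A/- → run B
t=7: L0/L1/L2 = BGCDEHF/A/- → run B
t=8: L0/L1/L2 = GCDEHF/AB/- → run G
t=9: L0/L1/L2 = GCDEHF/AB/- → run G
t=10: L0/L1/L2 = GCDEHF/AB/- → run G
t=11: L0/L1/L2 = GCDEHF/AB/- → run G
t=12: L0/L1/L2 = CDEHF/ABG/- → run C
t=13: L0/L1/L2 = CDEHF/ABG/- → run C
t=14: L0/L1/L2 = CDEHF/ABG/- → run C
t=15: L0/L1/L2 = CDEHF/ABG/- → run C
t=16: L0/L1/L2 = DEHF/ABGC/- → run D
t=17: L0/L1/L2 = DEHF/ABGC/- → run D
t=18: L0/L1/L2 = EHF/ABGC/- → run E
t=19: L0/L1/L2 = EHF/ABGC/- → run E
t=20: L0/L1/L2 = EHF/ABGC/- → run E
t=21: L0/L1/L2 = EHF/ABGC/- → run E
t=22: L0/L1/L2 = HF/ABGCE/- → run H
t=23: L0/L1/L2 = HF/ABGCE/- → run H
t=24: L0/L1/L2 = HF/ABGCE/- → run H
t=25: L0/L1/L2 = HF/ABGCE/- → run H
t=26: L0/L1/L2 = F/ABGCEH/- → run F
t=27: L0/L1/L2 = F/ABGCEH/- → run F
t=28: L0/L1/L2 = F/ABGCEH/- → run F
t=29: L0/L1/L2 = F/ABGCEH/- → run F
t=30: L0/L1/L2 = -/ABGCEHF/- → run A
t=31: L0/L1/L2 = -/ABGCEHF/- → run A
t=32: L0/L1/L2 = -/ABGCEHF/- → run A
t=33: L0/L1/L2 = -/ABGCEHF/- → run A
t=34: L0/L1/L2 = -/BGCEHF/- → run B
t=35: L0/L1/L2 = -/BGCEHF/- → run B
t=36: L0/L1/L2 = -/GCEHF/- → run G
t=37: L0/L1/L2 = -/CEHF/- → run C
t=38: L0/L1/L2 = -/CEHF/- → run C
t=39: L0/L1/L2 = -/CEHF/- → run C
t=40: L0/L1/L2 = -/EHF/- → run E
t=41: L0/L1/L2 = -/HF/- → run H
t=42: L0/L1/L2 = -/F/- → run F
t=43: L0/L1/L2 = -/F/- → run F
t=44: L0/L1/L2 = -/F/- → run F
t=45: (idle)
t=46: (idle)
t=47: (idle)
t=48: (idle)
t=49: (idle)

completion order = D, A, B, G, C, E, H, F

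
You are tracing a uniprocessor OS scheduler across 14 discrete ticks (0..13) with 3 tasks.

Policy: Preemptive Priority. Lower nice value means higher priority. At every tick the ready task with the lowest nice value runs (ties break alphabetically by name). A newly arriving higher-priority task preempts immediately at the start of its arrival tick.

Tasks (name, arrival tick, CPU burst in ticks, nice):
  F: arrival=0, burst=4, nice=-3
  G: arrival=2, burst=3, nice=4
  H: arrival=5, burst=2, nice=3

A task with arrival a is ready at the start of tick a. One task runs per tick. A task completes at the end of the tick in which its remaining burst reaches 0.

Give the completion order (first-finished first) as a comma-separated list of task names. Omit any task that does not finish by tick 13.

completion order = F, H, G

t=0: ready={F} → run F
t=1: ready={F} → run F
t=2: ready={F,G} → run F
t=3: ready={F,G} → run F
t=4: ready={G} → run G
t=5: ready={G,H} → run H
t=6: ready={G,H} → run H
t=7: ready={G} → run G
t=8: ready={G} → run G
t=9: (idle)
t=10: (idle)
t=11: (idle)
t=12: (idle)
t=13: (idle)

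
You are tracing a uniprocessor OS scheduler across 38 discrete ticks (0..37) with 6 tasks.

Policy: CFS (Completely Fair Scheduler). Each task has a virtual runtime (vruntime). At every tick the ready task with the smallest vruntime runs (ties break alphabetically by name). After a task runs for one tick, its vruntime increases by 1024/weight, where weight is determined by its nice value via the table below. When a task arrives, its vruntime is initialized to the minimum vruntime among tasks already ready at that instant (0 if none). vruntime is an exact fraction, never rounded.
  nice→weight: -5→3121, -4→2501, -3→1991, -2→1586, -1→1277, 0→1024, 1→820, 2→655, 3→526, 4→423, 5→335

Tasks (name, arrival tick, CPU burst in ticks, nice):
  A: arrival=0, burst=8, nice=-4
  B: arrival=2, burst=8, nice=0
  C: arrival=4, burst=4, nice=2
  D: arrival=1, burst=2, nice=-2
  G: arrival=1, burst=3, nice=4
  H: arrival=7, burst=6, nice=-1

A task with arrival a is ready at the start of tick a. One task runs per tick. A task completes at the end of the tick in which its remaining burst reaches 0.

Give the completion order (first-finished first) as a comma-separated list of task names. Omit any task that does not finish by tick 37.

completion order = D, A, H, C, G, B

t=0: vr[A=0] → run A
t=1: vr[A=1024/2501 D=1024/2501 G=1024/2501] → run A
t=2: vr[A=2048/2501 B=1024/2501 D=1024/2501 G=1024/2501] → run B
t=3: vr[A=2048/2501 B=3525/2501 D=1024/2501 G=1024/2501] → run D
t=4: vr[A=2048/2501 B=3525/2501 C=1024/2501 D=34304/32513 G=1024/2501] → run C
t=5: vr[A=2048/2501 B=3525/2501 C=3231744/1638155 D=34304/32513 G=1024/2501] → run G
t=6: vr[A=2048/2501 B=3525/2501 C=3231744/1638155 D=34304/32513 G=2994176/1057923] → run A
t=7: vr[A=3072/2501 B=3525/2501 C=3231744/1638155 D=34304/32513 G=2994176/1057923 H=34304/32513] → run D
t=8: vr[A=3072/2501 B=3525/2501 C=3231744/1638155 G=2994176/1057923 H=34304/32513] → run H
t=9: vr[A=3072/2501 B=3525/2501 C=3231744/1638155 G=2994176/1057923 H=77099520/41519101] → run A
t=10: vr[A=4096/2501 B=3525/2501 C=3231744/1638155 G=2994176/1057923 H=77099520/41519101] → run B
t=11: vr[A=4096/2501 B=6026/2501 C=3231744/1638155 G=2994176/1057923 H=77099520/41519101] → run A
t=12: vr[A=5120/2501 B=6026/2501 C=3231744/1638155 G=2994176/1057923 H=77099520/41519101] → run H
t=13: vr[A=5120/2501 B=6026/2501 C=3231744/1638155 G=2994176/1057923 H=110392832/41519101] → run C
t=14: vr[A=5120/2501 B=6026/2501 C=5792768/1638155 G=2994176/1057923 H=110392832/41519101] → run A
t=15: vr[A=6144/2501 B=6026/2501 C=5792768/1638155 G=2994176/1057923 H=110392832/41519101] → run B
t=16: vr[A=6144/2501 B=8527/2501 C=5792768/1638155 G=2994176/1057923 H=110392832/41519101] → run A
t=17: vr[A=7168/2501 B=8527/2501 C=5792768/1638155 G=2994176/1057923 H=110392832/41519101] → run H
t=18: vr[A=7168/2501 B=8527/2501 C=5792768/1638155 G=2994176/1057923 H=143686144/41519101] → run G
t=19: vr[A=7168/2501 B=8527/2501 C=5792768/1638155 G=5555200/1057923 H=143686144/41519101] → run A
t=20: vr[B=8527/2501 C=5792768/1638155 G=5555200/1057923 H=143686144/41519101] → run B
t=21: vr[B=11028/2501 C=5792768/1638155 G=5555200/1057923 H=143686144/41519101] → run H
t=22: vr[B=11028/2501 C=5792768/1638155 G=5555200/1057923 H=176979456/41519101] → run C
t=23: vr[B=11028/2501 C=8353792/1638155 G=5555200/1057923 H=176979456/41519101] → run H
t=24: vr[B=11028/2501 C=8353792/1638155 G=5555200/1057923 H=210272768/41519101] → run B
t=25: vr[B=13529/2501 C=8353792/1638155 G=5555200/1057923 H=210272768/41519101] → run H
t=26: vr[B=13529/2501 C=8353792/1638155 G=5555200/1057923] → run C
t=27: vr[B=13529/2501 G=5555200/1057923] → run G
t=28: vr[B=13529/2501] → run B
t=29: vr[B=16030/2501] → run B
t=30: vr[B=18531/2501] → run B
t=31: (idle)
t=32: (idle)
t=33: (idle)
t=34: (idle)
t=35: (idle)
t=36: (idle)
t=37: (idle)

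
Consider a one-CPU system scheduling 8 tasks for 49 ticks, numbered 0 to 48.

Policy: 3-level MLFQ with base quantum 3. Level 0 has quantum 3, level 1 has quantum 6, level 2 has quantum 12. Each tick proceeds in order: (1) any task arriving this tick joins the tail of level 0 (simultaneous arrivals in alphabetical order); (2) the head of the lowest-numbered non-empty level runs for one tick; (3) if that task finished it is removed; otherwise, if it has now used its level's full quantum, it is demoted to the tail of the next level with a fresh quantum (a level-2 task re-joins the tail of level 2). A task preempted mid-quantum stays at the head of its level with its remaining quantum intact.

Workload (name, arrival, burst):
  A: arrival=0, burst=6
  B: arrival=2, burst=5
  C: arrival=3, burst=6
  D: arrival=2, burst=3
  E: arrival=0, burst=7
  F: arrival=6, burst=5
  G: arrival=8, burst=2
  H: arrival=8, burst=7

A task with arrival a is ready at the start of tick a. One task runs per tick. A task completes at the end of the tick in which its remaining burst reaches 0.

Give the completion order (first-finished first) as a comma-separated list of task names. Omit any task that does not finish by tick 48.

t=0: L0/L1/L2 = AE/-/- → run A
t=1: L0/L1/L2 = AE/-/- → run A
t=2: L0/L1/L2 = AEBD/-/- → run A
t=3: L0/L1/L2 = EBDC/A/- → run E
t=4: L0/L1/L2 = EBDC/A/- → run E
t=5: L0/L1/L2 = EBDC/A/- → run E
t=6: L0/L1/L2 = BDCF/AE/- → run B
t=7: L0/L1/L2 = BDCF/AE/- → run B
t=8: L0/L1/L2 = BDCFGH/AE/- → run B
t=9: L0/L1/L2 = DCFGH/AEB/- → run D
t=10: L0/L1/L2 = DCFGH/AEB/- → run D
t=11: L0/L1/L2 = DCFGH/AEB/- → run D
t=12: L0/L1/L2 = CFGH/AEB/- → run C
t=13: L0/L1/L2 = CFGH/AEB/- → run C
t=14: L0/L1/L2 = CFGH/AEB/- → run C
t=15: L0/L1/L2 = FGH/AEBC/- → run F
t=16: L0/L1/L2 = FGH/AEBC/- → run F
t=17: L0/L1/L2 = FGH/AEBC/- → run F
t=18: L0/L1/L2 = GH/AEBCF/- → run G
t=19: L0/L1/L2 = GH/AEBCF/- → run G
t=20: L0/L1/L2 = H/AEBCF/- → run H
t=21: L0/L1/L2 = H/AEBCF/- → run H
t=22: L0/L1/L2 = H/AEBCF/- → run H
t=23: L0/L1/L2 = -/AEBCFH/- → run A
t=24: L0/L1/L2 = -/AEBCFH/- → run A
t=25: L0/L1/L2 = -/AEBCFH/- → run A
t=26: L0/L1/L2 = -/EBCFH/- → run E
t=27: L0/L1/L2 = -/EBCFH/- → run E
t=28: L0/L1/L2 = -/EBCFH/- → run E
t=29: L0/L1/L2 = -/EBCFH/- → run E
t=30: L0/L1/L2 = -/BCFH/- → run B
t=31: L0/L1/L2 = -/BCFH/- → run B
t=32: L0/L1/L2 = -/CFH/- → run C
t=33: L0/L1/L2 = -/CFH/- → run C
t=34: L0/L1/L2 = -/CFH/- → run C
t=35: L0/L1/L2 = -/FH/- → run F
t=36: L0/L1/L2 = -/FH/- → run F
t=37: L0/L1/L2 = -/H/- → run H
t=38: L0/L1/L2 = -/H/- → run H
t=39: L0/L1/L2 = -/H/- → run H
t=40: L0/L1/L2 = -/H/- → run H
t=41: (idle)
t=42: (idle)
t=43: (idle)
t=44: (idle)
t=45: (idle)
t=46: (idle)
t=47: (idle)
t=48: (idle)

completion order = D, G, A, E, B, C, F, H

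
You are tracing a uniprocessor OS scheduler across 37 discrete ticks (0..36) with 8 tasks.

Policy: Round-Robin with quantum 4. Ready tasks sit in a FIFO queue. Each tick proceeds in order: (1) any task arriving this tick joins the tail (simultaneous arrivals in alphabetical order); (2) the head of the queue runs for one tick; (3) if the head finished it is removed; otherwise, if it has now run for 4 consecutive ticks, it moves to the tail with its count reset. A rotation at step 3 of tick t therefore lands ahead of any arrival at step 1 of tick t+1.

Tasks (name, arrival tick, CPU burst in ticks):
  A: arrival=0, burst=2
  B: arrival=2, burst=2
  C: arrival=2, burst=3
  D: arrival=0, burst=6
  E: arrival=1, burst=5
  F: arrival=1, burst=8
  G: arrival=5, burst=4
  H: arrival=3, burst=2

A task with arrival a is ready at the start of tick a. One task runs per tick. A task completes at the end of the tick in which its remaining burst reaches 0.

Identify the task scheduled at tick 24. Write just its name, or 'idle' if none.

t=0: queue=[A,D] q_used=0 → run A
t=1: queue=[A,D,E,F] q_used=1 → run A
t=2: queue=[D,E,F,B,C] q_used=0 → run D
t=3: queue=[D,E,F,B,C,H] q_used=1 → run D
t=4: queue=[D,E,F,B,C,H] q_used=2 → run D
t=5: queue=[D,E,F,B,C,H,G] q_used=3 → run D
t=6: queue=[E,F,B,C,H,G,D] q_used=0 → run E
t=7: queue=[E,F,B,C,H,G,D] q_used=1 → run E
t=8: queue=[E,F,B,C,H,G,D] q_used=2 → run E
t=9: queue=[E,F,B,C,H,G,D] q_used=3 → run E
t=10: queue=[F,B,C,H,G,D,E] q_used=0 → run F
t=11: queue=[F,B,C,H,G,D,E] q_used=1 → run F
t=12: queue=[F,B,C,H,G,D,E] q_used=2 → run F
t=13: queue=[F,B,C,H,G,D,E] q_used=3 → run F
t=14: queue=[B,C,H,G,D,E,F] q_used=0 → run B
t=15: queue=[B,C,H,G,D,E,F] q_used=1 → run B
t=16: queue=[C,H,G,D,E,F] q_used=0 → run C
t=17: queue=[C,H,G,D,E,F] q_used=1 → run C
t=18: queue=[C,H,G,D,E,F] q_used=2 → run C
t=19: queue=[H,G,D,E,F] q_used=0 → run H
t=20: queue=[H,G,D,E,F] q_used=1 → run H
t=21: queue=[G,D,E,F] q_used=0 → run G
t=22: queue=[G,D,E,F] q_used=1 → run G
t=23: queue=[G,D,E,F] q_used=2 → run G
t=24: queue=[G,D,E,F] q_used=3 → run G
t=25: queue=[D,E,F] q_used=0 → run D
t=26: queue=[D,E,F] q_used=1 → run D
t=27: queue=[E,F] q_used=0 → run E
t=28: queue=[F] q_used=0 → run F
t=29: queue=[F] q_used=1 → run F
t=30: queue=[F] q_used=2 → run F
t=31: queue=[F] q_used=3 → run F
t=32: (idle)
t=33: (idle)
t=34: (idle)
t=35: (idle)
t=36: (idle)

running at tick 24 = G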